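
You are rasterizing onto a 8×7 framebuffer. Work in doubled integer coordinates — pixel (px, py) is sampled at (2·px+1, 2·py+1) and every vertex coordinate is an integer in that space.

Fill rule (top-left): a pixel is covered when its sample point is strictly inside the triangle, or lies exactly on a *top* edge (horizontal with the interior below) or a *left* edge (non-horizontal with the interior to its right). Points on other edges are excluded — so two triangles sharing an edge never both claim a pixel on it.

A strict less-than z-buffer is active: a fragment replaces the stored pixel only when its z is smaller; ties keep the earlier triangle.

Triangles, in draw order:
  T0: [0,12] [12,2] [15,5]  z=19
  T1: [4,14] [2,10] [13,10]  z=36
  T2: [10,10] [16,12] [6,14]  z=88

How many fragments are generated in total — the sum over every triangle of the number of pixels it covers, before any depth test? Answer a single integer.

T0:
  2·area = 66
  edge (0, 12)→(12, 2): d=(12,-10) top-left  bias=+0
  edge (12, 2)→(15, 5): d=(3,3) right/bottom  bias=-1
  edge (15, 5)→(0, 12): d=(-15,7) right/bottom  bias=-1
    (5,0)@(11, 1): e=[-22,0,88] → .  [on edge]
    (5,1)@(11, 3): e=[2,6,58] → X
    (6,1)@(13, 3): e=[22,0,44] → .  [on edge]
    (4,2)@(9, 5): e=[6,18,42] → X
    (6,2)@(13, 5): e=[46,6,14] → X
    (7,2)@(15, 5): e=[66,0,0] → .  [on edge]
    (3,3)@(7, 7): e=[10,30,26] → X
    (5,3)@(11, 7): e=[50,18,-2] → .
    (6,3)@(13, 7): e=[70,12,-16] → .
    (2,4)@(5, 9): e=[14,42,10] → X
    (3,4)@(7, 9): e=[34,36,-4] → .
    (4,4)@(9, 9): e=[54,30,-18] → .
  covered (7 px):
    . . . . . . . .
    . . . . . X . .
    . . . . X X X .
    . . . X X . . .
    . . X . . . . .
    . . . . . . . .
    . . . . . . . .
T1:
  2·area = 44
  edge (4, 14)→(2, 10): d=(-2,-4) top-left  bias=+0
  edge (2, 10)→(13, 10): d=(11,0) top-left  bias=+0
  edge (13, 10)→(4, 14): d=(-9,4) right/bottom  bias=-1
    (1,5)@(3, 11): e=[2,11,31] → X
    (2,5)@(5, 11): e=[10,11,23] → X
    (3,5)@(7, 11): e=[18,11,15] → X
    (4,5)@(9, 11): e=[26,11,7] → X
    (5,5)@(11, 11): e=[34,11,-1] → .
    (1,6)@(3, 13): e=[-2,33,13] → .
    (2,6)@(5, 13): e=[6,33,5] → X
    (3,6)@(7, 13): e=[14,33,-3] → .
    (4,6)@(9, 13): e=[22,33,-11] → .
  covered (5 px):
    . . . . . . . .
    . . . . . . . .
    . . . . . . . .
    . . . . . . . .
    . . . . . . . .
    . X X X X . . .
    . . X . . . . .
T2:
  2·area = 32
  edge (10, 10)→(16, 12): d=(6,2) right/bottom  bias=-1
  edge (16, 12)→(6, 14): d=(-10,2) right/bottom  bias=-1
  edge (6, 14)→(10, 10): d=(4,-4) top-left  bias=+0
    (7,2)@(15, 5): e=[-40,72,0] → .  [on edge]
    (0,3)@(1, 7): e=[0,80,-48] → .  [on edge]
    (6,3)@(13, 7): e=[-24,56,0] → .  [on edge]
    (3,4)@(7, 9): e=[0,48,-16] → .  [on edge]
    (5,4)@(11, 9): e=[-8,40,0] → .  [on edge]
    (4,5)@(9, 11): e=[8,24,0] → X  [on edge]
    (5,5)@(11, 11): e=[4,20,8] → X
    (6,5)@(13, 11): e=[0,16,16] → .  [on edge]
    (3,6)@(7, 13): e=[24,8,0] → X  [on edge]
    (5,6)@(11, 13): e=[16,0,16] → .  [on edge]
  covered (4 px):
    . . . . . . . .
    . . . . . . . .
    . . . . . . . .
    . . . . . . . .
    . . . . . . . .
    . . . . X X . .
    . . . X X . . .

Result: 16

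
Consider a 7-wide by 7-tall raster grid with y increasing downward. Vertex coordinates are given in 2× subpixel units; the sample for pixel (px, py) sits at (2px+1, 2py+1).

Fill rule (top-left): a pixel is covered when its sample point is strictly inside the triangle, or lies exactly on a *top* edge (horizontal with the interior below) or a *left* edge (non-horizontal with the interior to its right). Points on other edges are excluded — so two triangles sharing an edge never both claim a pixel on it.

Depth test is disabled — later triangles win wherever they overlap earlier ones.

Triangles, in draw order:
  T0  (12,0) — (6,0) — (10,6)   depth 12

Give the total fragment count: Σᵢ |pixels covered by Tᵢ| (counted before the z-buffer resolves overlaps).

T0:
  2·area = 36  (B↔C swapped to make it positive)
  edge (12, 0)→(10, 6): d=(-2,6) right/bottom  bias=-1
  edge (10, 6)→(6, 0): d=(-4,-6) top-left  bias=+0
  edge (6, 0)→(12, 0): d=(6,0) top-left  bias=+0
    (3,0)@(7, 1): e=[28,2,6] → X
    (4,0)@(9, 1): e=[16,14,6] → X
    (5,0)@(11, 1): e=[4,26,6] → X
    (6,0)@(13, 1): e=[-8,38,6] → .
    (3,1)@(7, 3): e=[24,-6,18] → .
    (4,1)@(9, 3): e=[12,6,18] → X
    (5,1)@(11, 3): e=[0,18,18] → .  [on edge]
    (4,2)@(9, 5): e=[8,-2,30] → .
    (4,4)@(9, 9): e=[0,-18,54] → .  [on edge]
  covered (4 px):
    . . . X X X .
    . . . . X . .
    . . . . . . .
    . . . . . . .
    . . . . . . .
    . . . . . . .
    . . . . . . .

Final: 4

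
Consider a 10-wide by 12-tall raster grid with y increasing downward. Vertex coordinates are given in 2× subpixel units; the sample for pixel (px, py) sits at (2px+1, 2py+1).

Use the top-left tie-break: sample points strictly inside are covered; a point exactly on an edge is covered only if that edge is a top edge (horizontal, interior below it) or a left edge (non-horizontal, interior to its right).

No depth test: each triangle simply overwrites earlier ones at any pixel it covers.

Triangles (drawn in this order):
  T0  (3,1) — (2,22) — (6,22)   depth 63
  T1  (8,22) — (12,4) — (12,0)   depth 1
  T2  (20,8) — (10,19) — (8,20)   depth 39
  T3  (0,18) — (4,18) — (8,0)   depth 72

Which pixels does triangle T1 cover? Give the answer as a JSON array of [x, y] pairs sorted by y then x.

T0:
  2·area = 84  (B↔C swapped to make it positive)
  edge (3, 1)→(6, 22): d=(3,21) right/bottom  bias=-1
  edge (6, 22)→(2, 22): d=(-4,0) right/bottom  bias=-1
  edge (2, 22)→(3, 1): d=(1,-21) top-left  bias=+0
    (1,0)@(3, 1): e=[0,84,0] → ·  [on edge]
    (1,1)@(3, 3): e=[6,76,2] → #
    (2,1)@(5, 3): e=[-36,76,44] → ·
    (1,2)@(3, 5): e=[12,68,4] → #
    (2,2)@(5, 5): e=[-30,68,46] → ·
    (1,3)@(3, 7): e=[18,60,6] → #
    (2,3)@(5, 7): e=[-24,60,48] → ·
    (1,4)@(3, 9): e=[24,52,8] → #
    (2,4)@(5, 9): e=[-18,52,50] → ·
    (1,5)@(3, 11): e=[30,44,10] → #
    (2,5)@(5, 11): e=[-12,44,52] → ·
    (1,6)@(3, 13): e=[36,36,12] → #
    (2,7)@(5, 15): e=[0,28,56] → ·  [on edge]
  covered (13 px):
    · · · · · · · · · ·
    · # · · · · · · · ·
    · # · · · · · · · ·
    · # · · · · · · · ·
    · # · · · · · · · ·
    · # · · · · · · · ·
    · # · · · · · · · ·
    · # · · · · · · · ·
    · # # · · · · · · ·
    · # # · · · · · · ·
    · # # · · · · · · ·
    · · · · · · · · · ·
T1:
  2·area = 16  (B↔C swapped to make it positive)
  edge (8, 22)→(12, 0): d=(4,-22) top-left  bias=+0
  edge (12, 0)→(12, 4): d=(0,4) right/bottom  bias=-1
  edge (12, 4)→(8, 22): d=(-4,18) right/bottom  bias=-1
    (5,3)@(11, 7): e=[6,4,6] → #
    (6,3)@(13, 7): e=[50,-4,-30] → ·
    (5,4)@(11, 9): e=[14,4,-2] → ·
    (4,8)@(9, 17): e=[2,12,2] → #
    (5,8)@(11, 17): e=[46,4,-34] → ·
    (4,9)@(9, 19): e=[10,12,-6] → ·
  covered (2 px):
    · · · · · · · · · ·
    · · · · · · · · · ·
    · · · · · · · · · ·
    · · · · · # · · · ·
    · · · · · · · · · ·
    · · · · · · · · · ·
    · · · · · · · · · ·
    · · · · · · · · · ·
    · · · · # · · · · ·
    · · · · · · · · · ·
    · · · · · · · · · ·
    · · · · · · · · · ·
T2:
  2·area = 12
  edge (20, 8)→(10, 19): d=(-10,11) right/bottom  bias=-1
  edge (10, 19)→(8, 20): d=(-2,1) right/bottom  bias=-1
  edge (8, 20)→(20, 8): d=(12,-12) top-left  bias=+0
    (9,4)@(19, 9): e=[1,11,0] → #  [on edge]
    (8,5)@(17, 11): e=[3,9,0] → #  [on edge]
    (9,5)@(19, 11): e=[-19,7,24] → ·
    (7,6)@(15, 13): e=[5,7,0] → #  [on edge]
    (8,6)@(17, 13): e=[-17,5,24] → ·
    (6,7)@(13, 15): e=[7,5,0] → #  [on edge]
    (7,7)@(15, 15): e=[-15,3,24] → ·
    (5,8)@(11, 17): e=[9,3,0] → #  [on edge]
    (6,8)@(13, 17): e=[-13,1,24] → ·
    (4,9)@(9, 19): e=[11,1,0] → #  [on edge]
    (5,9)@(11, 19): e=[-11,-1,24] → ·
    (3,10)@(7, 21): e=[13,-1,0] → ·  [on edge]
    (2,11)@(5, 23): e=[15,-3,0] → ·  [on edge]
  covered (6 px):
    · · · · · · · · · ·
    · · · · · · · · · ·
    · · · · · · · · · ·
    · · · · · · · · · ·
    · · · · · · · · · #
    · · · · · · · · # ·
    · · · · · · · # · ·
    · · · · · · # · · ·
    · · · · · # · · · ·
    · · · · # · · · · ·
    · · · · · · · · · ·
    · · · · · · · · · ·
T3:
  2·area = 72  (B↔C swapped to make it positive)
  edge (0, 18)→(8, 0): d=(8,-18) top-left  bias=+0
  edge (8, 0)→(4, 18): d=(-4,18) right/bottom  bias=-1
  edge (4, 18)→(0, 18): d=(-4,0) right/bottom  bias=-1
    (3,1)@(7, 3): e=[6,6,60] → #
    (4,1)@(9, 3): e=[42,-30,60] → ·
    (3,2)@(7, 5): e=[22,-2,52] → ·
    (2,3)@(5, 7): e=[2,26,44] → #
    (3,3)@(7, 7): e=[38,-10,44] → ·
    (2,4)@(5, 9): e=[18,18,36] → #
    (3,4)@(7, 9): e=[54,-18,36] → ·
    (2,5)@(5, 11): e=[34,10,28] → #
    (3,5)@(7, 11): e=[70,-26,28] → ·
    (1,6)@(3, 13): e=[14,38,20] → #
    (3,6)@(7, 13): e=[86,-34,20] → ·
    (1,7)@(3, 15): e=[30,30,12] → #
  covered (9 px):
    · · · · · · · · · ·
    · · · # · · · · · ·
    · · · · · · · · · ·
    · · # · · · · · · ·
    · · # · · · · · · ·
    · · # · · · · · · ·
    · # # · · · · · · ·
    · # · · · · · · · ·
    # # · · · · · · · ·
    · · · · · · · · · ·
    · · · · · · · · · ·
    · · · · · · · · · ·

Answer: [[5,3],[4,8]]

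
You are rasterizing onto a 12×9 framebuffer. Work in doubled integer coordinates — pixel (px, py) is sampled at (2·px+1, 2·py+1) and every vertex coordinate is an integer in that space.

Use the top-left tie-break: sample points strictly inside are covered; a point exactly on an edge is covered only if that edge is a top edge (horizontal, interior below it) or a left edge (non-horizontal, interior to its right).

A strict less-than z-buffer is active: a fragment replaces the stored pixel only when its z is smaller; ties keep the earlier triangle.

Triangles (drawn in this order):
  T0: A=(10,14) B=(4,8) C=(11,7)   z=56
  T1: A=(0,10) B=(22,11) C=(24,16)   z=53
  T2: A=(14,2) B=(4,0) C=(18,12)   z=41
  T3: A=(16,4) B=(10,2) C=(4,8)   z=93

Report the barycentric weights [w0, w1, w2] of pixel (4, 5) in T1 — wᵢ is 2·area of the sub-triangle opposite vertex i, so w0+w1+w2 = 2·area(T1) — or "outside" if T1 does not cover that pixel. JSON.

T0:
  2·area = 48
  edge (10, 14)→(4, 8): d=(-6,-6) top-left  bias=+0
  edge (4, 8)→(11, 7): d=(7,-1) top-left  bias=+0
  edge (11, 7)→(10, 14): d=(-1,7) right/bottom  bias=-1
    (0,2)@(1, 5): e=[0,-24,72] → ·  [on edge]
    (1,3)@(3, 7): e=[0,-8,56] → ·  [on edge]
    (5,3)@(11, 7): e=[48,0,0] → ·  [on edge]
    (2,4)@(5, 9): e=[0,8,40] → █  [on edge]
    (3,4)@(7, 9): e=[12,10,26] → █
    (4,4)@(9, 9): e=[24,12,12] → █
    (5,4)@(11, 9): e=[36,14,-2] → ·
    (2,5)@(5, 11): e=[-12,22,38] → ·
    (3,5)@(7, 11): e=[0,24,24] → █  [on edge]
    (5,5)@(11, 11): e=[24,28,-4] → ·
    (3,6)@(7, 13): e=[-12,38,22] → ·
    (4,6)@(9, 13): e=[0,40,8] → █  [on edge]
    (5,7)@(11, 15): e=[0,56,-8] → ·  [on edge]
    (6,8)@(13, 17): e=[0,72,-24] → ·  [on edge]
  covered (6 px):
    · · · · · · · · · · · ·
    · · · · · · · · · · · ·
    · · · · · · · · · · · ·
    · · · · · · · · · · · ·
    · · █ █ █ · · · · · · ·
    · · · █ █ · · · · · · ·
    · · · · █ · · · · · · ·
    · · · · · · · · · · · ·
    · · · · · · · · · · · ·
T1:
  2·area = 108
  edge (0, 10)→(22, 11): d=(22,1) right/bottom  bias=-1
  edge (22, 11)→(24, 16): d=(2,5) right/bottom  bias=-1
  edge (24, 16)→(0, 10): d=(-24,-6) top-left  bias=+0
    (2,5)@(5, 11): e=[17,85,6] → █
    (3,5)@(7, 11): e=[15,75,18] → █
    (4,5)@(9, 11): e=[13,65,30] → █
    (5,5)@(11, 11): e=[11,55,42] → █
    (6,5)@(13, 11): e=[9,45,54] → █
    (7,5)@(15, 11): e=[7,35,66] → █
    (8,5)@(17, 11): e=[5,25,78] → █
    (9,5)@(19, 11): e=[3,15,90] → █
    (10,5)@(21, 11): e=[1,5,102] → █
    (11,5)@(23, 11): e=[-1,-5,114] → ·
    (2,6)@(5, 13): e=[61,89,-42] → ·
    (3,6)@(7, 13): e=[59,79,-30] → ·
  covered (16 px):
    · · · · · · · · · · · ·
    · · · · · · · · · · · ·
    · · · · · · · · · · · ·
    · · · · · · · · · · · ·
    · · · · · · · · · · · ·
    · · █ █ █ █ █ █ █ █ █ ·
    · · · · · · █ █ █ █ █ ·
    · · · · · · · · · · █ █
    · · · · · · · · · · · ·
T2:
  2·area = 92  (B↔C swapped to make it positive)
  edge (14, 2)→(18, 12): d=(4,10) right/bottom  bias=-1
  edge (18, 12)→(4, 0): d=(-14,-12) top-left  bias=+0
  edge (4, 0)→(14, 2): d=(10,2) right/bottom  bias=-1
    (3,0)@(7, 1): e=[66,22,4] → █
    (4,0)@(9, 1): e=[46,46,0] → ·  [on edge]
    (3,1)@(7, 3): e=[74,-6,24] → ·
    (4,1)@(9, 3): e=[54,18,20] → █
    (5,1)@(11, 3): e=[34,42,16] → █
    (6,1)@(13, 3): e=[14,66,12] → █
    (7,1)@(15, 3): e=[-6,90,8] → ·
    (9,1)@(19, 3): e=[-46,138,0] → ·  [on edge]
    (4,2)@(9, 5): e=[62,-10,40] → ·
    (5,2)@(11, 5): e=[42,14,36] → █
    (7,2)@(15, 5): e=[2,62,28] → █
    (8,2)@(17, 5): e=[-18,86,24] → ·
  covered (11 px):
    · · · █ · · · · · · · ·
    · · · · █ █ █ · · · · ·
    · · · · · █ █ █ · · · ·
    · · · · · · █ █ · · · ·
    · · · · · · · █ · · · ·
    · · · · · · · · █ · · ·
    · · · · · · · · · · · ·
    · · · · · · · · · · · ·
    · · · · · · · · · · · ·
T3:
  2·area = 48  (B↔C swapped to make it positive)
  edge (16, 4)→(4, 8): d=(-12,4) right/bottom  bias=-1
  edge (4, 8)→(10, 2): d=(6,-6) top-left  bias=+0
  edge (10, 2)→(16, 4): d=(6,2) right/bottom  bias=-1
    (3,0)@(7, 1): e=[72,-24,0] → ·  [on edge]
    (5,0)@(11, 1): e=[56,0,-8] → ·  [on edge]
    (4,1)@(9, 3): e=[40,0,8] → █  [on edge]
    (5,1)@(11, 3): e=[32,12,4] → █
    (6,1)@(13, 3): e=[24,24,0] → ·  [on edge]
    (9,1)@(19, 3): e=[0,60,-12] → ·  [on edge]
    (3,2)@(7, 5): e=[24,0,24] → █  [on edge]
    (6,2)@(13, 5): e=[0,36,12] → ·  [on edge]
    (9,2)@(19, 5): e=[-24,72,0] → ·  [on edge]
    (2,3)@(5, 7): e=[8,0,40] → █  [on edge]
    (3,3)@(7, 7): e=[0,12,36] → ·  [on edge]
    (4,3)@(9, 7): e=[-8,24,32] → ·
    (0,4)@(1, 9): e=[0,-12,60] → ·  [on edge]
    (1,4)@(3, 9): e=[-8,0,56] → ·  [on edge]
    (0,5)@(1, 11): e=[-24,0,72] → ·  [on edge]
  covered (6 px):
    · · · · · · · · · · · ·
    · · · · █ █ · · · · · ·
    · · · █ █ █ · · · · · ·
    · · █ · · · · · · · · ·
    · · · · · · · · · · · ·
    · · · · · · · · · · · ·
    · · · · · · · · · · · ·
    · · · · · · · · · · · ·
    · · · · · · · · · · · ·

Answer: [65,30,13]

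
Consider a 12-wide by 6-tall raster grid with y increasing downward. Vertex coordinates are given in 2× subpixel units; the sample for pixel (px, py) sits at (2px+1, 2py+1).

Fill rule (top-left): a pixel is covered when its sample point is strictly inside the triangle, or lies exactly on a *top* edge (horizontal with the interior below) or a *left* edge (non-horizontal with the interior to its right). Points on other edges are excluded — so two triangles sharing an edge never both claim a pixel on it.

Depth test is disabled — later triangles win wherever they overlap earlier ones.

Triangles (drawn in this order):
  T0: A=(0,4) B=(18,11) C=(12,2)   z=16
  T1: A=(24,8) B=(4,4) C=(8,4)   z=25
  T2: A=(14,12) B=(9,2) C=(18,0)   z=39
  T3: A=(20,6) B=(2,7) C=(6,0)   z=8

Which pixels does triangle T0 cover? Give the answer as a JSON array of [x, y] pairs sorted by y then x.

T0:
  2·area = 120  (B↔C swapped to make it positive)
  edge (0, 4)→(12, 2): d=(12,-2) top-left  bias=+0
  edge (12, 2)→(18, 11): d=(6,9) right/bottom  bias=-1
  edge (18, 11)→(0, 4): d=(-18,-7) top-left  bias=+0
    (3,1)@(7, 3): e=[2,51,67] → █
    (4,1)@(9, 3): e=[6,33,81] → █
    (5,1)@(11, 3): e=[10,15,95] → █
    (6,1)@(13, 3): e=[14,-3,109] → ·
    (1,2)@(3, 5): e=[18,99,3] → █
    (2,2)@(5, 5): e=[22,81,17] → █
    (6,2)@(13, 5): e=[38,9,73] → █
    (7,2)@(15, 5): e=[42,-9,87] → ·
    (1,3)@(3, 7): e=[42,111,-33] → ·
    (2,3)@(5, 7): e=[46,93,-19] → ·
    (3,3)@(7, 7): e=[50,75,-5] → ·
    (4,3)@(9, 7): e=[54,57,9] → █
  covered (15 px):
    · · · · · · · · · · · ·
    · · · █ █ █ · · · · · ·
    · █ █ █ █ █ █ · · · · ·
    · · · · █ █ █ █ · · · ·
    · · · · · · █ █ · · · ·
    · · · · · · · · · · · ·
T1:
  2·area = 16
  edge (24, 8)→(4, 4): d=(-20,-4) top-left  bias=+0
  edge (4, 4)→(8, 4): d=(4,0) top-left  bias=+0
  edge (8, 4)→(24, 8): d=(16,4) right/bottom  bias=-1
    (4,2)@(9, 5): e=[0,4,12] → █  [on edge]
    (5,2)@(11, 5): e=[8,4,4] → █
    (6,2)@(13, 5): e=[16,4,-4] → ·
    (4,3)@(9, 7): e=[-40,12,44] → ·
    (5,3)@(11, 7): e=[-32,12,36] → ·
    (9,3)@(19, 7): e=[0,12,4] → █  [on edge]
    (10,3)@(21, 7): e=[8,12,-4] → ·
    (9,4)@(19, 9): e=[-40,20,36] → ·
  covered (3 px):
    · · · · · · · · · · · ·
    · · · · · · · · · · · ·
    · · · · █ █ · · · · · ·
    · · · · · · · · · █ · ·
    · · · · · · · · · · · ·
    · · · · · · · · · · · ·
T2:
  2·area = 100
  edge (14, 12)→(9, 2): d=(-5,-10) top-left  bias=+0
  edge (9, 2)→(18, 0): d=(9,-2) top-left  bias=+0
  edge (18, 0)→(14, 12): d=(-4,12) right/bottom  bias=-1
    (7,0)@(15, 1): e=[65,3,32] → █
    (8,0)@(17, 1): e=[85,7,8] → █
    (9,0)@(19, 1): e=[105,11,-16] → ·
    (5,1)@(11, 3): e=[15,13,72] → █
    (6,1)@(13, 3): e=[35,17,48] → █
    (8,1)@(17, 3): e=[75,25,0] → ·  [on edge]
    (5,2)@(11, 5): e=[5,31,64] → █
    (8,2)@(17, 5): e=[65,43,-8] → ·
    (5,3)@(11, 7): e=[-5,49,56] → ·
    (6,3)@(13, 7): e=[15,53,32] → █
    (8,3)@(17, 7): e=[55,61,-16] → ·
    (6,4)@(13, 9): e=[5,71,24] → █
    (7,4)@(15, 9): e=[25,75,0] → ·  [on edge]
  covered (11 px):
    · · · · · · · █ █ · · ·
    · · · · · █ █ █ · · · ·
    · · · · · █ █ █ · · · ·
    · · · · · · █ █ · · · ·
    · · · · · · █ · · · · ·
    · · · · · · · · · · · ·
T3:
  2·area = 122
  edge (20, 6)→(2, 7): d=(-18,1) right/bottom  bias=-1
  edge (2, 7)→(6, 0): d=(4,-7) top-left  bias=+0
  edge (6, 0)→(20, 6): d=(14,6) right/bottom  bias=-1
    (3,0)@(7, 1): e=[103,11,8] → █
    (4,0)@(9, 1): e=[101,25,-4] → ·
    (2,1)@(5, 3): e=[69,5,48] → █
    (4,1)@(9, 3): e=[65,33,24] → █
    (5,1)@(11, 3): e=[63,47,12] → █
    (6,1)@(13, 3): e=[61,61,0] → ·  [on edge]
    (2,2)@(5, 5): e=[33,13,76] → █
    (6,2)@(13, 5): e=[25,69,28] → █
    (7,2)@(15, 5): e=[23,83,16] → █
    (8,2)@(17, 5): e=[21,97,4] → █
    (9,2)@(19, 5): e=[19,111,-8] → ·
    (2,3)@(5, 7): e=[-3,21,104] → ·
  covered (12 px):
    · · · █ · · · · · · · ·
    · · █ █ █ █ · · · · · ·
    · · █ █ █ █ █ █ █ · · ·
    · · · · · · · · · · · ·
    · · · · · · · · · · · ·
    · · · · · · · · · · · ·

Final: [[3,1],[4,1],[5,1],[1,2],[2,2],[3,2],[4,2],[5,2],[6,2],[4,3],[5,3],[6,3],[7,3],[6,4],[7,4]]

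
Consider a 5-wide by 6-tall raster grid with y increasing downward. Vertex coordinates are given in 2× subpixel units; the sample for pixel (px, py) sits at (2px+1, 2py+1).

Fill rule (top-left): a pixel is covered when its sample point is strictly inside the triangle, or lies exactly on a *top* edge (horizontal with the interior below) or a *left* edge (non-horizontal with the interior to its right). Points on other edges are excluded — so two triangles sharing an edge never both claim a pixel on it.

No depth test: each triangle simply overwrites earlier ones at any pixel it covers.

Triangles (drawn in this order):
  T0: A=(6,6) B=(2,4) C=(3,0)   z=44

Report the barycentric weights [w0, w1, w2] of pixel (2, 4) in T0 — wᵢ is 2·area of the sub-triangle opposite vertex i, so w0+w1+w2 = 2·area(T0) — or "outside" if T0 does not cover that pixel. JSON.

T0:
  2·area = 18
  edge (6, 6)→(2, 4): d=(-4,-2) top-left  bias=+0
  edge (2, 4)→(3, 0): d=(1,-4) top-left  bias=+0
  edge (3, 0)→(6, 6): d=(3,6) right/bottom  bias=-1
    (1,0)@(3, 1): e=[14,1,3] → █
    (2,0)@(5, 1): e=[18,9,-9] → ·
    (1,1)@(3, 3): e=[6,3,9] → █
    (2,1)@(5, 3): e=[10,11,-3] → ·
    (1,2)@(3, 5): e=[-2,5,15] → ·
    (2,2)@(5, 5): e=[2,13,3] → █
    (3,2)@(7, 5): e=[6,21,-9] → ·
    (2,3)@(5, 7): e=[-6,15,9] → ·
  covered (3 px):
    · █ · · ·
    · █ · · ·
    · · █ · ·
    · · · · ·
    · · · · ·
    · · · · ·

Answer: "outside"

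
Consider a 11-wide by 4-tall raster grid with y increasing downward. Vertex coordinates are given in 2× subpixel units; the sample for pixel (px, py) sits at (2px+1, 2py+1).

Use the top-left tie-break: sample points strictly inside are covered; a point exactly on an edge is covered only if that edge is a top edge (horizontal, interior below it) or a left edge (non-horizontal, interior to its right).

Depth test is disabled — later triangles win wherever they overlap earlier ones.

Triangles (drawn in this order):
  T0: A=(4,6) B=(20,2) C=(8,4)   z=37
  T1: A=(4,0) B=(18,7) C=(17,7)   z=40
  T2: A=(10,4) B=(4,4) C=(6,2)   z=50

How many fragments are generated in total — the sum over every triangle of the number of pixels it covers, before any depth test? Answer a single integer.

T0:
  2·area = 16  (B↔C swapped to make it positive)
  edge (4, 6)→(8, 4): d=(4,-2) top-left  bias=+0
  edge (8, 4)→(20, 2): d=(12,-2) top-left  bias=+0
  edge (20, 2)→(4, 6): d=(-16,4) right/bottom  bias=-1
    (7,1)@(15, 3): e=[10,2,4] → X
    (8,1)@(17, 3): e=[14,6,-4] → .
    (3,2)@(7, 5): e=[2,10,4] → X
    (4,2)@(9, 5): e=[6,14,-4] → .
    (7,2)@(15, 5): e=[18,26,-28] → .
    (3,3)@(7, 7): e=[10,34,-28] → .
  covered (2 px):
    . . . . . . . . . . .
    . . . . . . . X . . .
    . . . X . . . . . . .
    . . . . . . . . . . .
T1:
  2·area = 7
  edge (4, 0)→(18, 7): d=(14,7) right/bottom  bias=-1
  edge (18, 7)→(17, 7): d=(-1,0) right/bottom  bias=-1
  edge (17, 7)→(4, 0): d=(-13,-7) top-left  bias=+0
    (0,3)@(1, 7): e=[119,0,-112] → .  [on edge]
    (1,3)@(3, 7): e=[105,0,-98] → .  [on edge]
    (2,3)@(5, 7): e=[91,0,-84] → .  [on edge]
    (3,3)@(7, 7): e=[77,0,-70] → .  [on edge]
    (4,3)@(9, 7): e=[63,0,-56] → .  [on edge]
    (5,3)@(11, 7): e=[49,0,-42] → .  [on edge]
    (6,3)@(13, 7): e=[35,0,-28] → .  [on edge]
    (7,3)@(15, 7): e=[21,0,-14] → .  [on edge]
    (8,3)@(17, 7): e=[7,0,0] → .  [on edge]
    (9,3)@(19, 7): e=[-7,0,14] → .  [on edge]
    (10,3)@(21, 7): e=[-21,0,28] → .  [on edge]
  covered (0 px):
    . . . . . . . . . . .
    . . . . . . . . . . .
    . . . . . . . . . . .
    . . . . . . . . . . .
T2:
  2·area = 12
  edge (10, 4)→(4, 4): d=(-6,0) right/bottom  bias=-1
  edge (4, 4)→(6, 2): d=(2,-2) top-left  bias=+0
  edge (6, 2)→(10, 4): d=(4,2) right/bottom  bias=-1
    (3,0)@(7, 1): e=[18,0,-6] → .  [on edge]
    (2,1)@(5, 3): e=[6,0,6] → X  [on edge]
    (3,1)@(7, 3): e=[6,4,2] → X
    (4,1)@(9, 3): e=[6,8,-2] → .
    (1,2)@(3, 5): e=[-6,0,18] → .  [on edge]
    (2,2)@(5, 5): e=[-6,4,14] → .
    (3,2)@(7, 5): e=[-6,8,10] → .
    (0,3)@(1, 7): e=[-18,0,30] → .  [on edge]
  covered (2 px):
    . . . . . . . . . . .
    . . X X . . . . . . .
    . . . . . . . . . . .
    . . . . . . . . . . .

Final: 4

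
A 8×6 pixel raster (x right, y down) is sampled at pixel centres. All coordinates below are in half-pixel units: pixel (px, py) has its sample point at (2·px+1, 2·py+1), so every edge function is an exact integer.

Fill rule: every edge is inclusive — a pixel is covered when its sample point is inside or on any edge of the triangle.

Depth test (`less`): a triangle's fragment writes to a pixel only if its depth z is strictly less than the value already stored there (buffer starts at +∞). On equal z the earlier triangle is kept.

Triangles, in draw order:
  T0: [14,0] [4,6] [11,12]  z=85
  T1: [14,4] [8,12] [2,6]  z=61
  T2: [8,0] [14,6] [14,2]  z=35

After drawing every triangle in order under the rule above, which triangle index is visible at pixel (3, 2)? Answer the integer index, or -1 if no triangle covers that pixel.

T0:
  2·area = 102  (B↔C swapped to make it positive)
  edge (14, 0)→(11, 12): d=(-3,12) inclusive
  edge (11, 12)→(4, 6): d=(-7,-6) inclusive
  edge (4, 6)→(14, 0): d=(10,-6) inclusive
    (6,0)@(13, 1): e=[9,89,4] → #
    (7,0)@(15, 1): e=[-15,101,16] → ·
    (4,1)@(9, 3): e=[51,51,0] → #  [on edge]
    (5,1)@(11, 3): e=[27,63,12] → #
    (7,1)@(15, 3): e=[-21,87,36] → ·
    (3,2)@(7, 5): e=[69,25,8] → #
    (6,2)@(13, 5): e=[-3,61,44] → ·
    (3,3)@(7, 7): e=[63,11,28] → #
    (6,3)@(13, 7): e=[-9,47,64] → ·
    (3,4)@(7, 9): e=[57,-3,48] → ·
    (4,4)@(9, 9): e=[33,9,60] → #
    (6,4)@(13, 9): e=[-15,33,84] → ·
  covered (13 px):
    · · · · · · # ·
    · · · · # # # ·
    · · · # # # · ·
    · · · # # # · ·
    · · · · # # · ·
    · · · · · # · ·
T1:
  2·area = 84
  edge (14, 4)→(8, 12): d=(-6,8) inclusive
  edge (8, 12)→(2, 6): d=(-6,-6) inclusive
  edge (2, 6)→(14, 4): d=(12,-2) inclusive
    (0,2)@(1, 5): e=[98,0,-14] → ·  [on edge]
    (4,2)@(9, 5): e=[34,48,2] → #
    (5,2)@(11, 5): e=[18,60,6] → #
    (6,2)@(13, 5): e=[2,72,10] → #
    (7,2)@(15, 5): e=[-14,84,14] → ·
    (1,3)@(3, 7): e=[70,0,14] → #  [on edge]
    (2,3)@(5, 7): e=[54,12,18] → #
    (3,3)@(7, 7): e=[38,24,22] → #
    (6,3)@(13, 7): e=[-10,60,34] → ·
    (1,4)@(3, 9): e=[58,-12,38] → ·
    (2,4)@(5, 9): e=[42,0,42] → #  [on edge]
    (5,4)@(11, 9): e=[-6,36,54] → ·
    (3,5)@(7, 11): e=[14,0,70] → #  [on edge]
  covered (12 px):
    · · · · · · · ·
    · · · · · · · ·
    · · · · # # # ·
    · # # # # # · ·
    · · # # # · · ·
    · · · # · · · ·
T2:
  2·area = 24  (B↔C swapped to make it positive)
  edge (8, 0)→(14, 2): d=(6,2) inclusive
  edge (14, 2)→(14, 6): d=(0,4) inclusive
  edge (14, 6)→(8, 0): d=(-6,-6) inclusive
    (4,0)@(9, 1): e=[4,20,0] → #  [on edge]
    (5,0)@(11, 1): e=[0,12,12] → #  [on edge]
    (6,0)@(13, 1): e=[-4,4,24] → ·
    (4,1)@(9, 3): e=[16,20,-12] → ·
    (5,1)@(11, 3): e=[12,12,0] → #  [on edge]
    (6,1)@(13, 3): e=[8,4,12] → #
    (7,1)@(15, 3): e=[4,-4,24] → ·
    (5,2)@(11, 5): e=[24,12,-12] → ·
    (6,2)@(13, 5): e=[20,4,0] → #  [on edge]
    (7,2)@(15, 5): e=[16,-4,12] → ·
    (6,3)@(13, 7): e=[32,4,-12] → ·
    (7,3)@(15, 7): e=[28,-4,0] → ·  [on edge]
  covered (5 px):
    · · · · # # · ·
    · · · · · # # ·
    · · · · · · # ·
    · · · · · · · ·
    · · · · · · · ·
    · · · · · · · ·

Z-buffer (winner per pixel, '.' = empty):
  . . . . 2 2 0 .
  . . . . 0 2 2 .
  . . . 0 1 1 2 .
  . 1 1 1 1 1 . .
  . . 1 1 1 0 . .
  . . . 1 . 0 . .

Final: 0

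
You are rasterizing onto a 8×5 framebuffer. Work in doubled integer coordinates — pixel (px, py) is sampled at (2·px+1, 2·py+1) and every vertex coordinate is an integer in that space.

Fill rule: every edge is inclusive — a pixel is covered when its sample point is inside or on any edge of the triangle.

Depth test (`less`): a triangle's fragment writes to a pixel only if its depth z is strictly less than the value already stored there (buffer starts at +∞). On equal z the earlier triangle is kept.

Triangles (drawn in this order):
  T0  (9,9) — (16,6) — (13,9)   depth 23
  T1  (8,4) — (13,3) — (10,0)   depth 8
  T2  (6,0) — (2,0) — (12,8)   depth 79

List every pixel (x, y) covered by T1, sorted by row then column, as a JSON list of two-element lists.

T0:
  2·area = 12
  edge (9, 9)→(16, 6): d=(7,-3) inclusive
  edge (16, 6)→(13, 9): d=(-3,3) inclusive
  edge (13, 9)→(9, 9): d=(-4,0) inclusive
    (7,3)@(15, 7): e=[4,0,8] → X  [on edge]
    (0,4)@(1, 9): e=[-24,36,0] → .  [on edge]
    (1,4)@(3, 9): e=[-18,30,0] → .  [on edge]
    (2,4)@(5, 9): e=[-12,24,0] → .  [on edge]
    (3,4)@(7, 9): e=[-6,18,0] → .  [on edge]
    (4,4)@(9, 9): e=[0,12,0] → X  [on edge]
    (5,4)@(11, 9): e=[6,6,0] → X  [on edge]
    (6,4)@(13, 9): e=[12,0,0] → X  [on edge]
    (7,4)@(15, 9): e=[18,-6,0] → .  [on edge]
  covered (4 px):
    . . . . . . . .
    . . . . . . . .
    . . . . . . . .
    . . . . . . . X
    . . . . X X X .
T1:
  2·area = 18  (B↔C swapped to make it positive)
  edge (8, 4)→(10, 0): d=(2,-4) inclusive
  edge (10, 0)→(13, 3): d=(3,3) inclusive
  edge (13, 3)→(8, 4): d=(-5,1) inclusive
    (5,0)@(11, 1): e=[6,0,12] → X  [on edge]
    (6,0)@(13, 1): e=[14,-6,10] → .
    (4,1)@(9, 3): e=[2,12,4] → X
    (6,1)@(13, 3): e=[18,0,0] → X  [on edge]
    (7,1)@(15, 3): e=[26,-6,-2] → .
    (1,2)@(3, 5): e=[-18,36,0] → .  [on edge]
    (4,2)@(9, 5): e=[6,18,-6] → .
    (5,2)@(11, 5): e=[14,12,-8] → .
    (6,2)@(13, 5): e=[22,6,-10] → .
    (7,2)@(15, 5): e=[30,0,-12] → .  [on edge]
  covered (4 px):
    . . . . . X . .
    . . . . X X X .
    . . . . . . . .
    . . . . . . . .
    . . . . . . . .
T2:
  2·area = 32  (B↔C swapped to make it positive)
  edge (6, 0)→(12, 8): d=(6,8) inclusive
  edge (12, 8)→(2, 0): d=(-10,-8) inclusive
  edge (2, 0)→(6, 0): d=(4,0) inclusive
    (2,0)@(5, 1): e=[14,14,4] → X
    (3,0)@(7, 1): e=[-2,30,4] → .
    (2,1)@(5, 3): e=[26,-6,12] → .
    (3,1)@(7, 3): e=[10,10,12] → X
    (4,1)@(9, 3): e=[-6,26,12] → .
    (3,2)@(7, 5): e=[22,-10,20] → .
    (4,2)@(9, 5): e=[6,6,20] → X
    (5,2)@(11, 5): e=[-10,22,20] → .
    (4,3)@(9, 7): e=[18,-14,28] → .
    (5,3)@(11, 7): e=[2,2,28] → X
    (6,3)@(13, 7): e=[-14,18,28] → .
    (5,4)@(11, 9): e=[14,-18,36] → .
  covered (4 px):
    . . X . . . . .
    . . . X . . . .
    . . . . X . . .
    . . . . . X . .
    . . . . . . . .

Answer: [[5,0],[4,1],[5,1],[6,1]]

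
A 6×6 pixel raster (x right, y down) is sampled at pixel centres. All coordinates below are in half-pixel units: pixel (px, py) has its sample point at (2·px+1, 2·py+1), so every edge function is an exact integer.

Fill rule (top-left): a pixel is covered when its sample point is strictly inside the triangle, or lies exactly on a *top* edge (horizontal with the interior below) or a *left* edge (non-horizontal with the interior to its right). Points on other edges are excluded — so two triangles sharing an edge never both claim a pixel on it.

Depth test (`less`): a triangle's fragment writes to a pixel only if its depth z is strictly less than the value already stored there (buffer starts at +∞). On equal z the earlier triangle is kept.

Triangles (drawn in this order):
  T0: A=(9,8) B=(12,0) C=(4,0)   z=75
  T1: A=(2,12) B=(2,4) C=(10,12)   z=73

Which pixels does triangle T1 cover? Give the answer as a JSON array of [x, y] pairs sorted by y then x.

T0:
  2·area = 64  (B↔C swapped to make it positive)
  edge (9, 8)→(4, 0): d=(-5,-8) top-left  bias=+0
  edge (4, 0)→(12, 0): d=(8,0) top-left  bias=+0
  edge (12, 0)→(9, 8): d=(-3,8) right/bottom  bias=-1
    (2,0)@(5, 1): e=[3,8,53] → X
    (3,0)@(7, 1): e=[19,8,37] → X
    (4,0)@(9, 1): e=[35,8,21] → X
    (5,0)@(11, 1): e=[51,8,5] → X
    (2,1)@(5, 3): e=[-7,24,47] → .
    (3,1)@(7, 3): e=[9,24,31] → X
    (5,1)@(11, 3): e=[41,24,-1] → .
    (3,2)@(7, 5): e=[-1,40,25] → .
    (4,2)@(9, 5): e=[15,40,9] → X
    (5,2)@(11, 5): e=[31,40,-7] → .
    (4,3)@(9, 7): e=[5,56,3] → X
    (5,3)@(11, 7): e=[21,56,-13] → .
  covered (8 px):
    . . X X X X
    . . . X X .
    . . . . X .
    . . . . X .
    . . . . . .
    . . . . . .
T1:
  2·area = 64
  edge (2, 12)→(2, 4): d=(0,-8) top-left  bias=+0
  edge (2, 4)→(10, 12): d=(8,8) right/bottom  bias=-1
  edge (10, 12)→(2, 12): d=(-8,0) right/bottom  bias=-1
    (0,1)@(1, 3): e=[-8,0,72] → .  [on edge]
    (1,2)@(3, 5): e=[8,0,56] → .  [on edge]
    (1,3)@(3, 7): e=[8,16,40] → X
    (2,3)@(5, 7): e=[24,0,40] → .  [on edge]
    (1,4)@(3, 9): e=[8,32,24] → X
    (2,4)@(5, 9): e=[24,16,24] → X
    (3,4)@(7, 9): e=[40,0,24] → .  [on edge]
    (1,5)@(3, 11): e=[8,48,8] → X
    (3,5)@(7, 11): e=[40,16,8] → X
    (4,5)@(9, 11): e=[56,0,8] → .  [on edge]
  covered (6 px):
    . . . . . .
    . . . . . .
    . . . . . .
    . X . . . .
    . X X . . .
    . X X X . .

Result: [[1,3],[1,4],[2,4],[1,5],[2,5],[3,5]]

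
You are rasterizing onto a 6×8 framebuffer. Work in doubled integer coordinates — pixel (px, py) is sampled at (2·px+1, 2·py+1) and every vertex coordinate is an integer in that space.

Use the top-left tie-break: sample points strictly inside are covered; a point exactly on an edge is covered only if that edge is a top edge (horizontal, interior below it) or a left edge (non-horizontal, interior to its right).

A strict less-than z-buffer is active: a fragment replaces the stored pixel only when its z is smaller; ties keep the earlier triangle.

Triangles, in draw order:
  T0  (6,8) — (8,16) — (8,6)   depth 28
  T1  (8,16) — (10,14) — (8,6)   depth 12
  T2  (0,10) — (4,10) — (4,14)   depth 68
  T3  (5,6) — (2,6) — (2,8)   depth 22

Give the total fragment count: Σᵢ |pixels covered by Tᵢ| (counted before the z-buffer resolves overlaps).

T0:
  2·area = 20  (B↔C swapped to make it positive)
  edge (6, 8)→(8, 6): d=(2,-2) top-left  bias=+0
  edge (8, 6)→(8, 16): d=(0,10) right/bottom  bias=-1
  edge (8, 16)→(6, 8): d=(-2,-8) top-left  bias=+0
    (5,1)@(11, 3): e=[0,-30,50] → ·  [on edge]
    (4,2)@(9, 5): e=[0,-10,30] → ·  [on edge]
    (3,3)@(7, 7): e=[0,10,10] → █  [on edge]
    (4,3)@(9, 7): e=[4,-10,26] → ·
    (2,4)@(5, 9): e=[0,30,-10] → ·  [on edge]
    (3,4)@(7, 9): e=[4,10,6] → █
    (4,4)@(9, 9): e=[8,-10,22] → ·
    (1,5)@(3, 11): e=[0,50,-30] → ·  [on edge]
    (3,5)@(7, 11): e=[8,10,2] → █
    (4,5)@(9, 11): e=[12,-10,18] → ·
    (0,6)@(1, 13): e=[0,70,-50] → ·  [on edge]
    (3,6)@(7, 13): e=[12,10,-2] → ·
  covered (3 px):
    · · · · · ·
    · · · · · ·
    · · · · · ·
    · · · █ · ·
    · · · █ · ·
    · · · █ · ·
    · · · · · ·
    · · · · · ·
T1:
  2·area = 20  (B↔C swapped to make it positive)
  edge (8, 16)→(8, 6): d=(0,-10) top-left  bias=+0
  edge (8, 6)→(10, 14): d=(2,8) right/bottom  bias=-1
  edge (10, 14)→(8, 16): d=(-2,2) right/bottom  bias=-1
    (4,5)@(9, 11): e=[10,2,8] → █
    (5,5)@(11, 11): e=[30,-14,4] → ·
    (4,6)@(9, 13): e=[10,6,4] → █
    (5,6)@(11, 13): e=[30,-10,0] → ·  [on edge]
    (4,7)@(9, 15): e=[10,10,0] → ·  [on edge]
  covered (2 px):
    · · · · · ·
    · · · · · ·
    · · · · · ·
    · · · · · ·
    · · · · · ·
    · · · · █ ·
    · · · · █ ·
    · · · · · ·
T2:
  2·area = 16
  edge (0, 10)→(4, 10): d=(4,0) top-left  bias=+0
  edge (4, 10)→(4, 14): d=(0,4) right/bottom  bias=-1
  edge (4, 14)→(0, 10): d=(-4,-4) top-left  bias=+0
    (0,5)@(1, 11): e=[4,12,0] → █  [on edge]
    (1,5)@(3, 11): e=[4,4,8] → █
    (2,5)@(5, 11): e=[4,-4,16] → ·
    (0,6)@(1, 13): e=[12,12,-8] → ·
    (1,6)@(3, 13): e=[12,4,0] → █  [on edge]
    (2,6)@(5, 13): e=[12,-4,8] → ·
    (1,7)@(3, 15): e=[20,4,-8] → ·
    (2,7)@(5, 15): e=[20,-4,0] → ·  [on edge]
  covered (3 px):
    · · · · · ·
    · · · · · ·
    · · · · · ·
    · · · · · ·
    · · · · · ·
    █ █ · · · ·
    · █ · · · ·
    · · · · · ·
T3:
  2·area = 6  (B↔C swapped to make it positive)
  edge (5, 6)→(2, 8): d=(-3,2) right/bottom  bias=-1
  edge (2, 8)→(2, 6): d=(0,-2) top-left  bias=+0
  edge (2, 6)→(5, 6): d=(3,0) top-left  bias=+0
    (1,3)@(3, 7): e=[1,2,3] → █
    (2,3)@(5, 7): e=[-3,6,3] → ·
    (1,4)@(3, 9): e=[-5,2,9] → ·
  covered (1 px):
    · · · · · ·
    · · · · · ·
    · · · · · ·
    · █ · · · ·
    · · · · · ·
    · · · · · ·
    · · · · · ·
    · · · · · ·

Final: 9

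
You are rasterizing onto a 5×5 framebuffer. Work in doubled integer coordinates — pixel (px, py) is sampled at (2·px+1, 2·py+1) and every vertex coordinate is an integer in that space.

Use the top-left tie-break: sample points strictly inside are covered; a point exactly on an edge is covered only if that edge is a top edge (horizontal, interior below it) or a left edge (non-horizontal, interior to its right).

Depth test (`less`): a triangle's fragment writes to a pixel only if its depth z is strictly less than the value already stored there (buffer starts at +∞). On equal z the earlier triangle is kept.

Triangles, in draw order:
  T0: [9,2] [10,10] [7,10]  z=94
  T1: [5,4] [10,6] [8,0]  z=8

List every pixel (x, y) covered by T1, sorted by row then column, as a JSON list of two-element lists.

T0:
  2·area = 24
  edge (9, 2)→(10, 10): d=(1,8) right/bottom  bias=-1
  edge (10, 10)→(7, 10): d=(-3,0) right/bottom  bias=-1
  edge (7, 10)→(9, 2): d=(2,-8) top-left  bias=+0
    (4,1)@(9, 3): e=[1,21,2] → #
    (4,2)@(9, 5): e=[3,15,6] → #
    (4,3)@(9, 7): e=[5,9,10] → #
    (4,4)@(9, 9): e=[7,3,14] → #
  covered (4 px):
    · · · · ·
    · · · · #
    · · · · #
    · · · · #
    · · · · #
T1:
  2·area = 26  (B↔C swapped to make it positive)
  edge (5, 4)→(8, 0): d=(3,-4) top-left  bias=+0
  edge (8, 0)→(10, 6): d=(2,6) right/bottom  bias=-1
  edge (10, 6)→(5, 4): d=(-5,-2) top-left  bias=+0
    (3,1)@(7, 3): e=[5,12,9] → #
    (4,1)@(9, 3): e=[13,0,13] → ·  [on edge]
    (3,2)@(7, 5): e=[11,16,-1] → ·
    (4,2)@(9, 5): e=[19,4,3] → #
    (4,3)@(9, 7): e=[25,8,-7] → ·
  covered (2 px):
    · · · · ·
    · · · # ·
    · · · · #
    · · · · ·
    · · · · ·

Result: [[3,1],[4,2]]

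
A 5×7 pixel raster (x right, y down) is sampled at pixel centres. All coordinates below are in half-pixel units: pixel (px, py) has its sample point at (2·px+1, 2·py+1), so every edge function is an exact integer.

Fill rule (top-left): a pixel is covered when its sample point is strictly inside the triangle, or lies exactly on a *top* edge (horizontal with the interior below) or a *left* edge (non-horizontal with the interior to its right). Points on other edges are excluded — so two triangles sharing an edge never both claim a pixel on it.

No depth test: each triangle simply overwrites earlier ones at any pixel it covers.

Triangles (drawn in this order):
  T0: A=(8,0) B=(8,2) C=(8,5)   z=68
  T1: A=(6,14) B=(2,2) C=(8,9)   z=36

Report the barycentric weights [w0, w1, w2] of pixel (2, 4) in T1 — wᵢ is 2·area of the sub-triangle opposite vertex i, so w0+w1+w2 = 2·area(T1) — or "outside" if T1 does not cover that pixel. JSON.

T0:
  degenerate (2·area = 0) — covers nothing
T1:
  2·area = 44
  edge (6, 14)→(2, 2): d=(-4,-12) top-left  bias=+0
  edge (2, 2)→(8, 9): d=(6,7) right/bottom  bias=-1
  edge (8, 9)→(6, 14): d=(-2,5) right/bottom  bias=-1
    (1,2)@(3, 5): e=[0,11,33] → #  [on edge]
    (2,2)@(5, 5): e=[24,-3,23] → ·
    (1,3)@(3, 7): e=[-8,23,29] → ·
    (2,3)@(5, 7): e=[16,9,19] → #
    (3,3)@(7, 7): e=[40,-5,9] → ·
    (2,4)@(5, 9): e=[8,21,15] → #
    (3,4)@(7, 9): e=[32,7,5] → #
    (4,4)@(9, 9): e=[56,-7,-5] → ·
    (2,5)@(5, 11): e=[0,33,11] → #  [on edge]
    (4,5)@(9, 11): e=[48,5,-9] → ·
    (2,6)@(5, 13): e=[-8,45,7] → ·
    (3,6)@(7, 13): e=[16,31,-3] → ·
  covered (6 px):
    · · · · ·
    · · · · ·
    · # · · ·
    · · # · ·
    · · # # ·
    · · # # ·
    · · · · ·

Answer: [21,15,8]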